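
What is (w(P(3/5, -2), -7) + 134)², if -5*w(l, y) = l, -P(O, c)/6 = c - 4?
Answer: 401956/25 ≈ 16078.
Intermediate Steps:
P(O, c) = 24 - 6*c (P(O, c) = -6*(c - 4) = -6*(-4 + c) = 24 - 6*c)
w(l, y) = -l/5
(w(P(3/5, -2), -7) + 134)² = (-(24 - 6*(-2))/5 + 134)² = (-(24 + 12)/5 + 134)² = (-⅕*36 + 134)² = (-36/5 + 134)² = (634/5)² = 401956/25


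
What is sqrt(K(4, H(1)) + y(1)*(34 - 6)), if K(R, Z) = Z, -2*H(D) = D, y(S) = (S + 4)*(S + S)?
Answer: sqrt(1118)/2 ≈ 16.718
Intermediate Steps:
y(S) = 2*S*(4 + S) (y(S) = (4 + S)*(2*S) = 2*S*(4 + S))
H(D) = -D/2
sqrt(K(4, H(1)) + y(1)*(34 - 6)) = sqrt(-1/2*1 + (2*1*(4 + 1))*(34 - 6)) = sqrt(-1/2 + (2*1*5)*28) = sqrt(-1/2 + 10*28) = sqrt(-1/2 + 280) = sqrt(559/2) = sqrt(1118)/2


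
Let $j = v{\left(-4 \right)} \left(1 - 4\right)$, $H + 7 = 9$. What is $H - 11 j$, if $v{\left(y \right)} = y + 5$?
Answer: $35$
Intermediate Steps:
$v{\left(y \right)} = 5 + y$
$H = 2$ ($H = -7 + 9 = 2$)
$j = -3$ ($j = \left(5 - 4\right) \left(1 - 4\right) = 1 \left(-3\right) = -3$)
$H - 11 j = 2 - -33 = 2 + 33 = 35$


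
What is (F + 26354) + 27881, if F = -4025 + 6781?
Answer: 56991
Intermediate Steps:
F = 2756
(F + 26354) + 27881 = (2756 + 26354) + 27881 = 29110 + 27881 = 56991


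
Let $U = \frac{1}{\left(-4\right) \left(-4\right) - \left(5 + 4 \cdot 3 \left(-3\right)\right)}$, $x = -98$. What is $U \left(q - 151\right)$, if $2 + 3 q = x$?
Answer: $- \frac{553}{141} \approx -3.922$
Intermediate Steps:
$q = - \frac{100}{3}$ ($q = - \frac{2}{3} + \frac{1}{3} \left(-98\right) = - \frac{2}{3} - \frac{98}{3} = - \frac{100}{3} \approx -33.333$)
$U = \frac{1}{47}$ ($U = \frac{1}{16 - -31} = \frac{1}{16 + \left(-5 + 36\right)} = \frac{1}{16 + 31} = \frac{1}{47} \approx 0.021277$)
$U \left(q - 151\right) = \frac{- \frac{100}{3} - 151}{47} = \frac{1}{47} \left(- \frac{553}{3}\right) = - \frac{553}{141}$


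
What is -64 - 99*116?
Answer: -11548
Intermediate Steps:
-64 - 99*116 = -64 - 11484 = -11548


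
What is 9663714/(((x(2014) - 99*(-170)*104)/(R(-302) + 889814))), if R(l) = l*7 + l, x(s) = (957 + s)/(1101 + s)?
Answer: 26712870883275780/5452249771 ≈ 4.8994e+6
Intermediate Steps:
x(s) = (957 + s)/(1101 + s)
R(l) = 8*l (R(l) = 7*l + l = 8*l)
9663714/(((x(2014) - 99*(-170)*104)/(R(-302) + 889814))) = 9663714/((((957 + 2014)/(1101 + 2014) - 99*(-170)*104)/(8*(-302) + 889814))) = 9663714/(((2971/3115 + 16830*104)/(-2416 + 889814))) = 9663714/((((1/3115)*2971 + 1750320)/887398)) = 9663714/(((2971/3115 + 1750320)*(1/887398))) = 9663714/(((5452249771/3115)*(1/887398))) = 9663714/(5452249771/2764244770) = 9663714*(2764244770/5452249771) = 26712870883275780/5452249771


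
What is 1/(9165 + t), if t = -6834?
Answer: 1/2331 ≈ 0.00042900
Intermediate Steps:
1/(9165 + t) = 1/(9165 - 6834) = 1/2331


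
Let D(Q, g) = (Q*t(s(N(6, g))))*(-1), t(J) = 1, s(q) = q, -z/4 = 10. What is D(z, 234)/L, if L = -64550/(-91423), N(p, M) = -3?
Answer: 365692/6455 ≈ 56.653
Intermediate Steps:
z = -40 (z = -4*10 = -40)
D(Q, g) = -Q (D(Q, g) = (Q*1)*(-1) = Q*(-1) = -Q)
L = 64550/91423 (L = -64550*(-1/91423) = 64550/91423 ≈ 0.70606)
D(z, 234)/L = (-1*(-40))/(64550/91423) = 40*(91423/64550) = 365692/6455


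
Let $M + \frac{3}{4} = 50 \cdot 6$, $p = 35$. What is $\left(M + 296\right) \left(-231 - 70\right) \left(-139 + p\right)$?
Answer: $18633706$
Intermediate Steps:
$M = \frac{1197}{4}$ ($M = - \frac{3}{4} + 50 \cdot 6 = - \frac{3}{4} + 300 = \frac{1197}{4} \approx 299.25$)
$\left(M + 296\right) \left(-231 - 70\right) \left(-139 + p\right) = \left(\frac{1197}{4} + 296\right) \left(-231 - 70\right) \left(-139 + 35\right) = \frac{2381 \left(\left(-301\right) \left(-104\right)\right)}{4} = \frac{2381}{4} \cdot 31304 = 18633706$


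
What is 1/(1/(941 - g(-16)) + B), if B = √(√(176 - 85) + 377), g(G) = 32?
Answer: 1/(1/909 + √(377 + √91)) ≈ 0.050860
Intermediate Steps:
B = √(377 + √91) (B = √(√91 + 377) = √(377 + √91) ≈ 19.661)
1/(1/(941 - g(-16)) + B) = 1/(1/(941 - 1*32) + √(377 + √91)) = 1/(1/(941 - 32) + √(377 + √91)) = 1/(1/909 + √(377 + √91))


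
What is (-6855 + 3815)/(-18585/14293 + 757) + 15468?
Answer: 5219679949/337538 ≈ 15464.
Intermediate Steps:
(-6855 + 3815)/(-18585/14293 + 757) + 15468 = -3040/(-18585*1/14293 + 757) + 15468 = -3040/(-18585/14293 + 757) + 15468 = -3040/10801216/14293 + 15468 = -3040*14293/10801216 + 15468 = -1357835/337538 + 15468 = 5219679949/337538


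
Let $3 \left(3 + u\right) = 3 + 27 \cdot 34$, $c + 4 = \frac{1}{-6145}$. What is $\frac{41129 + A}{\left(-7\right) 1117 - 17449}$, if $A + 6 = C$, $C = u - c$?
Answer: $- \frac{63648374}{38817965} \approx -1.6397$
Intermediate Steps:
$c = - \frac{24581}{6145}$ ($c = -4 + \frac{1}{-6145} = -4 - \frac{1}{6145} = - \frac{24581}{6145} \approx -4.0002$)
$u = 304$ ($u = -3 + \frac{3 + 27 \cdot 34}{3} = -3 + \frac{3 + 918}{3} = -3 + \frac{1}{3} \cdot 921 = -3 + 307 = 304$)
$C = \frac{1892661}{6145}$ ($C = 304 - - \frac{24581}{6145} = 304 + \frac{24581}{6145} = \frac{1892661}{6145} \approx 308.0$)
$A = \frac{1855791}{6145}$ ($A = -6 + \frac{1892661}{6145} = \frac{1855791}{6145} \approx 302.0$)
$\frac{41129 + A}{\left(-7\right) 1117 - 17449} = \frac{41129 + \frac{1855791}{6145}}{\left(-7\right) 1117 - 17449} = \frac{254593496}{6145 \left(-7819 - 17449\right)} = \frac{254593496}{6145 \left(-25268\right)} = \frac{254593496}{6145} \left(- \frac{1}{25268}\right) = - \frac{63648374}{38817965}$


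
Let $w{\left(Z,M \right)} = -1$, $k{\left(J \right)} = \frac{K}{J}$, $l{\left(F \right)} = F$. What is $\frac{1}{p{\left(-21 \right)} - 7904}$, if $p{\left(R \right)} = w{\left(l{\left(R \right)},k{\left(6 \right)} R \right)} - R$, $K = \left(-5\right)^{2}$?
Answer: $- \frac{1}{7884} \approx -0.00012684$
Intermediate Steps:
$K = 25$
$k{\left(J \right)} = \frac{25}{J}$
$p{\left(R \right)} = -1 - R$
$\frac{1}{p{\left(-21 \right)} - 7904} = \frac{1}{\left(-1 - -21\right) - 7904} = \frac{1}{\left(-1 + 21\right) - 7904} = \frac{1}{20 - 7904} = \frac{1}{-7884} = - \frac{1}{7884}$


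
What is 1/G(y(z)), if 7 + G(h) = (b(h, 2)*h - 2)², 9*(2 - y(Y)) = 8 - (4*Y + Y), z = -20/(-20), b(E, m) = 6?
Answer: 1/57 ≈ 0.017544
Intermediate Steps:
z = 1 (z = -20*(-1/20) = 1)
y(Y) = 10/9 + 5*Y/9 (y(Y) = 2 - (8 - (4*Y + Y))/9 = 2 - (8 - 5*Y)/9 = 2 + (-8/9 + 5*Y/9) = 10/9 + 5*Y/9)
G(h) = -7 + (-2 + 6*h)² (G(h) = -7 + (6*h - 2)² = -7 + (-2 + 6*h)²)
1/G(y(z)) = 1/(-7 + 4*(-1 + 3*(10/9 + (5/9)*1))²) = 1/(-7 + 4*(-1 + 3*(10/9 + 5/9))²) = 1/(-7 + 4*(-1 + 3*(5/3))²) = 1/(-7 + 4*(-1 + 5)²) = 1/(-7 + 4*4²) = 1/(-7 + 4*16) = 1/(-7 + 64) = 1/57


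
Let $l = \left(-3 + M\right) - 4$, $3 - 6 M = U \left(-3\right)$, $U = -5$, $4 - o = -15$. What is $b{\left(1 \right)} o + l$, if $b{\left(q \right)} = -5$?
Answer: $-104$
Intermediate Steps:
$o = 19$ ($o = 4 - -15 = 4 + 15 = 19$)
$M = -2$ ($M = \frac{1}{2} - \frac{\left(-5\right) \left(-3\right)}{6} = \frac{1}{2} - \frac{5}{2} = -2$)
$l = -9$ ($l = \left(-3 - 2\right) - 4 = -5 - 4 = -9$)
$b{\left(1 \right)} o + l = \left(-5\right) 19 - 9 = -95 - 9 = -104$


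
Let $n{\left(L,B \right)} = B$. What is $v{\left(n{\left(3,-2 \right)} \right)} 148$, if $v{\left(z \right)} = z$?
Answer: $-296$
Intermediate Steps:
$v{\left(n{\left(3,-2 \right)} \right)} 148 = \left(-2\right) 148 = -296$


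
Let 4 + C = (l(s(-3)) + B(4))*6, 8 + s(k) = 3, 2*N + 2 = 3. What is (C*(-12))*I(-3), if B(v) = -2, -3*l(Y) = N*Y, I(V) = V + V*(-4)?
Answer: 1188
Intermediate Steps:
N = 1/2 (N = -1 + (1/2)*3 = -1 + 3/2 = 1/2 ≈ 0.50000)
s(k) = -5 (s(k) = -8 + 3 = -5)
I(V) = -3*V (I(V) = V - 4*V = -3*V)
l(Y) = -Y/6
C = -11 (C = -4 + (-1/6*(-5) - 2)*6 = -4 + (5/6 - 2)*6 = -4 - 7/6*6 = -4 - 7 = -11)
(C*(-12))*I(-3) = (-11*(-12))*(-3*(-3)) = 132*9 = 1188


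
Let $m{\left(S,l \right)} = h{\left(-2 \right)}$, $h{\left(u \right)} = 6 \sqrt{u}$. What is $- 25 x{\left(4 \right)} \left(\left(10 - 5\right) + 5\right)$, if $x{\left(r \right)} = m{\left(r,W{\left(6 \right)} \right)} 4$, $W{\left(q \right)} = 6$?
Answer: $- 6000 i \sqrt{2} \approx - 8485.3 i$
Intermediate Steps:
$m{\left(S,l \right)} = 6 i \sqrt{2}$ ($m{\left(S,l \right)} = 6 \sqrt{-2} = 6 i \sqrt{2}$)
$x{\left(r \right)} = 24 i \sqrt{2}$ ($x{\left(r \right)} = 6 i \sqrt{2} \cdot 4 = 24 i \sqrt{2}$)
$- 25 x{\left(4 \right)} \left(\left(10 - 5\right) + 5\right) = - 25 \cdot 24 i \sqrt{2} \left(\left(10 - 5\right) + 5\right) = - 600 i \sqrt{2} \left(5 + 5\right) = - 600 i \sqrt{2} \cdot 10 = - 6000 i \sqrt{2}$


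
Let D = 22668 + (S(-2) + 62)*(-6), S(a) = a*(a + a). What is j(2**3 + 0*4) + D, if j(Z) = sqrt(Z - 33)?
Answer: 22248 + 5*I ≈ 22248.0 + 5.0*I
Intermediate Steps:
S(a) = 2*a**2 (S(a) = a*(2*a) = 2*a**2)
j(Z) = sqrt(-33 + Z)
D = 22248 (D = 22668 + (2*(-2)**2 + 62)*(-6) = 22668 + (2*4 + 62)*(-6) = 22668 + (8 + 62)*(-6) = 22668 + 70*(-6) = 22668 - 420 = 22248)
j(2**3 + 0*4) + D = sqrt(-33 + (2**3 + 0*4)) + 22248 = sqrt(-33 + (8 + 0)) + 22248 = sqrt(-33 + 8) + 22248 = sqrt(-25) + 22248 = 5*I + 22248 = 22248 + 5*I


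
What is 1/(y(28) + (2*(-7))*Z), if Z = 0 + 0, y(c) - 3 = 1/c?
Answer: 28/85 ≈ 0.32941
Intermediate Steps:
y(c) = 3 + 1/c
Z = 0
1/(y(28) + (2*(-7))*Z) = 1/((3 + 1/28) + (2*(-7))*0) = 1/((3 + 1/28) - 14*0) = 1/(85/28 + 0) = 1/(85/28) = 28/85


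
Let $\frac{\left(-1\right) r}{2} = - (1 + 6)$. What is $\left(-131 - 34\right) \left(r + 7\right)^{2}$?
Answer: $-72765$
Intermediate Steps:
$r = 14$ ($r = - 2 \left(- (1 + 6)\right) = - 2 \left(\left(-1\right) 7\right) = \left(-2\right) \left(-7\right) = 14$)
$\left(-131 - 34\right) \left(r + 7\right)^{2} = \left(-131 - 34\right) \left(14 + 7\right)^{2} = - 165 \cdot 21^{2} = \left(-165\right) 441 = -72765$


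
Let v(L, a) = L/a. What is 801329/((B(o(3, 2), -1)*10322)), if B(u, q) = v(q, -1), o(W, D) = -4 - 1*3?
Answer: 801329/10322 ≈ 77.633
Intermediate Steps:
o(W, D) = -7 (o(W, D) = -4 - 3 = -7)
B(u, q) = -q (B(u, q) = q/(-1) = q*(-1) = -q)
801329/((B(o(3, 2), -1)*10322)) = 801329/((-1*(-1)*10322)) = 801329/((1*10322)) = 801329/10322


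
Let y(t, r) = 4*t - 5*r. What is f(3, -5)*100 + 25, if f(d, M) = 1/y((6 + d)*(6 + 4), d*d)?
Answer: 1595/63 ≈ 25.317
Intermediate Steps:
y(t, r) = -5*r + 4*t
f(d, M) = 1/(240 - 5*d² + 40*d) (f(d, M) = 1/(-5*d*d + 4*((6 + d)*(6 + 4))) = 1/(-5*d² + 4*((6 + d)*10)) = 1/(-5*d² + 4*(60 + 10*d)) = 1/(-5*d² + (240 + 40*d)) = 1/(240 - 5*d² + 40*d))
f(3, -5)*100 + 25 = 100/(240 - 5*3² + 40*3) + 25 = 100/(240 - 5*9 + 120) + 25 = 100/(240 - 45 + 120) + 25 = 100/315 + 25 = (1/315)*100 + 25 = 20/63 + 25 = 1595/63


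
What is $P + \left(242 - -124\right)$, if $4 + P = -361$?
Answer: $1$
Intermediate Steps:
$P = -365$ ($P = -4 - 361 = -365$)
$P + \left(242 - -124\right) = -365 + \left(242 - -124\right) = -365 + \left(242 + 124\right) = -365 + 366 = 1$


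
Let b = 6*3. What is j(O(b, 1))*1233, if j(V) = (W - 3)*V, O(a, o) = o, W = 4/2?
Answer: -1233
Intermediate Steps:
b = 18
W = 2 (W = 4*(½) = 2)
j(V) = -V (j(V) = (2 - 3)*V = -V)
j(O(b, 1))*1233 = -1*1*1233 = -1*1233 = -1233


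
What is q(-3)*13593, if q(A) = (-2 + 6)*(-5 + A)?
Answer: -434976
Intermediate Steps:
q(A) = -20 + 4*A (q(A) = 4*(-5 + A) = -20 + 4*A)
q(-3)*13593 = (-20 + 4*(-3))*13593 = (-20 - 12)*13593 = -32*13593 = -434976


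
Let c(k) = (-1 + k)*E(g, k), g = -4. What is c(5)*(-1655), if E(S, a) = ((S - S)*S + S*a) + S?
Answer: 158880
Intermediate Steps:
E(S, a) = S + S*a (E(S, a) = (0*S + S*a) + S = (0 + S*a) + S = S*a + S = S + S*a)
c(k) = (-1 + k)*(-4 - 4*k) (c(k) = (-1 + k)*(-4*(1 + k)) = (-1 + k)*(-4 - 4*k))
c(5)*(-1655) = (4 - 4*5²)*(-1655) = (4 - 4*25)*(-1655) = (4 - 100)*(-1655) = -96*(-1655) = 158880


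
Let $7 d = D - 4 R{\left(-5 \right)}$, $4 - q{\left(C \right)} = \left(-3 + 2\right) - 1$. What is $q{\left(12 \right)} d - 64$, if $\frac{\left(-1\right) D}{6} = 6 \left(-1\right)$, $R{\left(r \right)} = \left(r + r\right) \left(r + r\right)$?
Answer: $-376$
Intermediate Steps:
$q{\left(C \right)} = 6$ ($q{\left(C \right)} = 4 - \left(\left(-3 + 2\right) - 1\right) = 4 - \left(-1 - 1\right) = 4 - -2 = 4 + 2 = 6$)
$R{\left(r \right)} = 4 r^{2}$ ($R{\left(r \right)} = 2 r 2 r = 4 r^{2}$)
$D = 36$ ($D = - 6 \cdot 6 \left(-1\right) = \left(-6\right) \left(-6\right) = 36$)
$d = -52$ ($d = \frac{36 - 4 \cdot 4 \left(-5\right)^{2}}{7} = \frac{36 - 4 \cdot 4 \cdot 25}{7} = \frac{36 - 400}{7} = \frac{1}{7} \left(-364\right) = -52$)
$q{\left(12 \right)} d - 64 = 6 \left(-52\right) - 64 = -312 - 64 = -376$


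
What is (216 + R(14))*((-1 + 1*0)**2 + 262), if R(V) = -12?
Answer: 53652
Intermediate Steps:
(216 + R(14))*((-1 + 1*0)**2 + 262) = (216 - 12)*((-1 + 1*0)**2 + 262) = 204*((-1 + 0)**2 + 262) = 204*((-1)**2 + 262) = 204*(1 + 262) = 204*263 = 53652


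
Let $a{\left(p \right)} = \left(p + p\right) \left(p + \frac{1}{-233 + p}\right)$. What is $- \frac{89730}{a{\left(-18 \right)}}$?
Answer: $- \frac{1251235}{9038} \approx -138.44$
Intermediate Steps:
$a{\left(p \right)} = 2 p \left(p + \frac{1}{-233 + p}\right)$
$- \frac{89730}{a{\left(-18 \right)}} = - \frac{89730}{2 \left(-18\right) \frac{1}{-233 - 18} \left(1 + \left(-18\right)^{2} - -4194\right)} = - \frac{89730}{2 \left(-18\right) \frac{1}{-251} \left(1 + 324 + 4194\right)} = - \frac{89730}{2 \left(-18\right) \left(- \frac{1}{251}\right) 4519} = - \frac{89730}{\frac{162684}{251}} = \left(-89730\right) \frac{251}{162684} = - \frac{1251235}{9038}$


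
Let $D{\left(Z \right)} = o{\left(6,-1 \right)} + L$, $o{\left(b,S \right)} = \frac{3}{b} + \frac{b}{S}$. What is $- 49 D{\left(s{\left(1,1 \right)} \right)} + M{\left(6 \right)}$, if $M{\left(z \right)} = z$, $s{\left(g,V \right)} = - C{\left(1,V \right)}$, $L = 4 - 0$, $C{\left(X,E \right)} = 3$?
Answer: $\frac{159}{2} \approx 79.5$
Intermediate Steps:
$L = 4$ ($L = 4 + 0 = 4$)
$s{\left(g,V \right)} = -3$ ($s{\left(g,V \right)} = \left(-1\right) 3 = -3$)
$D{\left(Z \right)} = - \frac{3}{2}$ ($D{\left(Z \right)} = \left(\frac{3}{6} + \frac{6}{-1}\right) + 4 = \left(3 \cdot \frac{1}{6} + 6 \left(-1\right)\right) + 4 = \left(\frac{1}{2} - 6\right) + 4 = - \frac{11}{2} + 4 = - \frac{3}{2}$)
$- 49 D{\left(s{\left(1,1 \right)} \right)} + M{\left(6 \right)} = \left(-49\right) \left(- \frac{3}{2}\right) + 6 = \frac{147}{2} + 6 = \frac{159}{2}$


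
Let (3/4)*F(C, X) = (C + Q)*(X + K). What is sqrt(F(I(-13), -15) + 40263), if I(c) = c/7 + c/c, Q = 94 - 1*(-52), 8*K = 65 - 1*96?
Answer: sqrt(16145115)/21 ≈ 191.34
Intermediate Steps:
K = -31/8 (K = (65 - 1*96)/8 = (65 - 96)/8 = (1/8)*(-31) = -31/8 ≈ -3.8750)
Q = 146 (Q = 94 + 52 = 146)
I(c) = 1 + c/7 (I(c) = c*(1/7) + 1 = c/7 + 1 = 1 + c/7)
F(C, X) = 4*(146 + C)*(-31/8 + X)/3 (F(C, X) = 4*((C + 146)*(X - 31/8))/3 = 4*((146 + C)*(-31/8 + X))/3 = 4*(146 + C)*(-31/8 + X)/3)
sqrt(F(I(-13), -15) + 40263) = sqrt((-2263/3 - 31*(1 + (1/7)*(-13))/6 + (584/3)*(-15) + (4/3)*(1 + (1/7)*(-13))*(-15)) + 40263) = sqrt((-2263/3 - 31*(1 - 13/7)/6 - 2920 + (4/3)*(1 - 13/7)*(-15)) + 40263) = sqrt((-2263/3 - 31/6*(-6/7) - 2920 + (4/3)*(-6/7)*(-15)) + 40263) = sqrt((-2263/3 + 31/7 - 2920 + 120/7) + 40263) = sqrt(-76708/21 + 40263) = sqrt(768815/21) = sqrt(16145115)/21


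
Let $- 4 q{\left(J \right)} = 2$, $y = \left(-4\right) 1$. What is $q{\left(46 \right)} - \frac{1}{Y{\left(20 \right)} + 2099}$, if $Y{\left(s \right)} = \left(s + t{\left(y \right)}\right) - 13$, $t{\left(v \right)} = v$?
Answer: $- \frac{526}{1051} \approx -0.50048$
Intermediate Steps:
$y = -4$
$Y{\left(s \right)} = -17 + s$ ($Y{\left(s \right)} = \left(s - 4\right) - 13 = \left(-4 + s\right) - 13 = -17 + s$)
$q{\left(J \right)} = - \frac{1}{2}$ ($q{\left(J \right)} = \left(- \frac{1}{4}\right) 2 = - \frac{1}{2}$)
$q{\left(46 \right)} - \frac{1}{Y{\left(20 \right)} + 2099} = - \frac{1}{2} - \frac{1}{\left(-17 + 20\right) + 2099} = - \frac{1}{2} - \frac{1}{3 + 2099} = - \frac{1}{2} - \frac{1}{2102} = - \frac{526}{1051}$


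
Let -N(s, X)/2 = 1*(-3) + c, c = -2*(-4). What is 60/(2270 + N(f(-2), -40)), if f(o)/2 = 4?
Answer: 3/113 ≈ 0.026549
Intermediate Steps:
f(o) = 8 (f(o) = 2*4 = 8)
c = 8
N(s, X) = -10 (N(s, X) = -2*(1*(-3) + 8) = -2*(-3 + 8) = -2*5 = -10)
60/(2270 + N(f(-2), -40)) = 60/(2270 - 10) = 60/2260 = 60*(1/2260) = 3/113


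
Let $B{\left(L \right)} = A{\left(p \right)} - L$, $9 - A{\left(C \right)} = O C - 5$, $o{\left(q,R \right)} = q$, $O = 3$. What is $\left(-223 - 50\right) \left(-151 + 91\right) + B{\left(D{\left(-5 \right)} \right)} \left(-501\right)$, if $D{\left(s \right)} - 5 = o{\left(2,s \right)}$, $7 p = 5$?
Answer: $\frac{97626}{7} \approx 13947.0$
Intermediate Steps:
$p = \frac{5}{7}$ ($p = \frac{1}{7} \cdot 5 = \frac{5}{7} \approx 0.71429$)
$A{\left(C \right)} = 14 - 3 C$ ($A{\left(C \right)} = 9 - \left(3 C - 5\right) = 9 - \left(-5 + 3 C\right) = 14 - 3 C$)
$D{\left(s \right)} = 7$ ($D{\left(s \right)} = 5 + 2 = 7$)
$B{\left(L \right)} = \frac{83}{7} - L$ ($B{\left(L \right)} = \left(14 - \frac{15}{7}\right) - L = \frac{83}{7} - L$)
$\left(-223 - 50\right) \left(-151 + 91\right) + B{\left(D{\left(-5 \right)} \right)} \left(-501\right) = \left(-223 - 50\right) \left(-151 + 91\right) + \left(\frac{83}{7} - 7\right) \left(-501\right) = \left(-273\right) \left(-60\right) + \left(\frac{83}{7} - 7\right) \left(-501\right) = 16380 + \frac{34}{7} \left(-501\right) = 16380 - \frac{17034}{7} = \frac{97626}{7}$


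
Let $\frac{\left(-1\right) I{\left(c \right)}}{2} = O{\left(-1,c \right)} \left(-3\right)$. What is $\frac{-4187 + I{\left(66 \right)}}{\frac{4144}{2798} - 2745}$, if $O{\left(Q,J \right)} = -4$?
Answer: $\frac{5891189}{3838183} \approx 1.5349$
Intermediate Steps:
$I{\left(c \right)} = -24$ ($I{\left(c \right)} = - 2 \left(\left(-4\right) \left(-3\right)\right) = \left(-2\right) 12 = -24$)
$\frac{-4187 + I{\left(66 \right)}}{\frac{4144}{2798} - 2745} = \frac{-4187 - 24}{\frac{4144}{2798} - 2745} = - \frac{4211}{4144 \cdot \frac{1}{2798} - 2745} = - \frac{4211}{\frac{2072}{1399} - 2745} = - \frac{4211}{- \frac{3838183}{1399}} = \left(-4211\right) \left(- \frac{1399}{3838183}\right) = \frac{5891189}{3838183}$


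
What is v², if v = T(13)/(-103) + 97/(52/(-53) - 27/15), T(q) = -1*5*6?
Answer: 6893276505025/5762479921 ≈ 1196.2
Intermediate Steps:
T(q) = -30 (T(q) = -5*6 = -30)
v = -2625505/75911 (v = -30/(-103) + 97/(52/(-53) - 27/15) = -30*(-1/103) + 97/(52*(-1/53) - 27*1/15) = 30/103 + 97/(-52/53 - 9/5) = 30/103 + 97/(-737/265) = 30/103 + 97*(-265/737) = 30/103 - 25705/737 = -2625505/75911 ≈ -34.587)
v² = (-2625505/75911)² = 6893276505025/5762479921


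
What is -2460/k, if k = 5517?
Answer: -820/1839 ≈ -0.44589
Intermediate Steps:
-2460/k = -2460/5517 = -2460*1/5517 = -820/1839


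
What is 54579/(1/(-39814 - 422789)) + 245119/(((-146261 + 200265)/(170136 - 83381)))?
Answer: -1363493821735703/54004 ≈ -2.5248e+10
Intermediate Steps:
54579/(1/(-39814 - 422789)) + 245119/(((-146261 + 200265)/(170136 - 83381))) = 54579/(1/(-462603)) + 245119/((54004/86755)) = 54579/(-1/462603) + 245119/((54004*(1/86755))) = 54579*(-462603) + 245119/(54004/86755) = -25248409137 + 245119*(86755/54004) = -25248409137 + 21265298845/54004 = -1363493821735703/54004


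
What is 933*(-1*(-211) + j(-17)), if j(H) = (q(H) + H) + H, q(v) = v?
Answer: 149280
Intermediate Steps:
j(H) = 3*H (j(H) = (H + H) + H = 2*H + H = 3*H)
933*(-1*(-211) + j(-17)) = 933*(-1*(-211) + 3*(-17)) = 933*(211 - 51) = 933*160 = 149280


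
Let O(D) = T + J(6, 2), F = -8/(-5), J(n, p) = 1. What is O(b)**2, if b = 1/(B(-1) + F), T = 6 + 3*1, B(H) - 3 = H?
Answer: 100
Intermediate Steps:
B(H) = 3 + H
F = 8/5 (F = -8*(-1/5) = 8/5 ≈ 1.6000)
T = 9 (T = 6 + 3 = 9)
b = 5/18 (b = 1/((3 - 1) + 8/5) = 1/(2 + 8/5) = 1/(18/5) = 5/18 ≈ 0.27778)
O(D) = 10 (O(D) = 9 + 1 = 10)
O(b)**2 = 10**2 = 100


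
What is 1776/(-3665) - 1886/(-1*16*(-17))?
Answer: -3697631/498440 ≈ -7.4184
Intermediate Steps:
1776/(-3665) - 1886/(-1*16*(-17)) = 1776*(-1/3665) - 1886/((-16*(-17))) = -1776/3665 - 1886/272 = -1776/3665 - 1886*1/272 = -1776/3665 - 943/136 = -3697631/498440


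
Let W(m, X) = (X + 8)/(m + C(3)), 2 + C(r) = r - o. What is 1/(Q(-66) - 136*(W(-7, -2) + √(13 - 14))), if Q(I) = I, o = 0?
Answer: 35/11698 + 34*I/5849 ≈ 0.002992 + 0.005813*I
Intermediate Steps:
C(r) = -2 + r (C(r) = -2 + (r - 1*0) = -2 + (r + 0) = -2 + r)
W(m, X) = (8 + X)/(1 + m) (W(m, X) = (X + 8)/(m + (-2 + 3)) = (8 + X)/(m + 1) = (8 + X)/(1 + m))
1/(Q(-66) - 136*(W(-7, -2) + √(13 - 14))) = 1/(-66 - 136*((8 - 2)/(1 - 7) + √(13 - 14))) = 1/(-66 - 136*(6/(-6) + √(-1))) = 1/(-66 - 136*(-⅙*6 + I)) = 1/(-66 - 136*(-1 + I)) = 1/(-66 + (136 - 136*I)) = 1/(70 - 136*I) = (70 + 136*I)/23396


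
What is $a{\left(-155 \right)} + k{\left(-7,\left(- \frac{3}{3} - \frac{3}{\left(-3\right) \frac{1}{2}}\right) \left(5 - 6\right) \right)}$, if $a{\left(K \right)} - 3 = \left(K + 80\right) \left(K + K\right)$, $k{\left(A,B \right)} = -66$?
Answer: $23187$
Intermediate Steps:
$a{\left(K \right)} = 3 + 2 K \left(80 + K\right)$ ($a{\left(K \right)} = 3 + \left(K + 80\right) \left(K + K\right) = 3 + \left(80 + K\right) 2 K = 3 + 2 K \left(80 + K\right)$)
$a{\left(-155 \right)} + k{\left(-7,\left(- \frac{3}{3} - \frac{3}{\left(-3\right) \frac{1}{2}}\right) \left(5 - 6\right) \right)} = \left(3 + 2 \left(-155\right)^{2} + 160 \left(-155\right)\right) - 66 = \left(3 + 2 \cdot 24025 - 24800\right) - 66 = \left(3 + 48050 - 24800\right) - 66 = 23253 - 66 = 23187$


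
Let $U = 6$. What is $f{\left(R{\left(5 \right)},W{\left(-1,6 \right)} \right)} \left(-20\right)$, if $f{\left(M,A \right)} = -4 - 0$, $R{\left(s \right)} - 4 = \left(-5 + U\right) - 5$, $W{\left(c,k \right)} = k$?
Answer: $80$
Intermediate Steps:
$R{\left(s \right)} = 0$ ($R{\left(s \right)} = 4 + \left(\left(-5 + 6\right) - 5\right) = 4 + \left(1 - 5\right) = 4 - 4 = 0$)
$f{\left(M,A \right)} = -4$ ($f{\left(M,A \right)} = -4 + 0 = -4$)
$f{\left(R{\left(5 \right)},W{\left(-1,6 \right)} \right)} \left(-20\right) = \left(-4\right) \left(-20\right) = 80$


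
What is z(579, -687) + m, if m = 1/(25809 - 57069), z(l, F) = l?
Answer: 18099539/31260 ≈ 579.00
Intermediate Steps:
m = -1/31260 (m = 1/(-31260) = -1/31260 ≈ -3.1990e-5)
z(579, -687) + m = 579 - 1/31260 = 18099539/31260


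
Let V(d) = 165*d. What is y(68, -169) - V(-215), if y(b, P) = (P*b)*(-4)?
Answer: 81443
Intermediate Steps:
y(b, P) = -4*P*b
y(68, -169) - V(-215) = -4*(-169)*68 - 165*(-215) = 45968 - 1*(-35475) = 45968 + 35475 = 81443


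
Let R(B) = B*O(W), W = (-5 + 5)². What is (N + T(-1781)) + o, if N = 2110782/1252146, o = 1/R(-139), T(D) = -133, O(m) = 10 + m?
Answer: -38091916031/290080490 ≈ -131.31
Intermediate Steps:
W = 0 (W = 0² = 0)
R(B) = 10*B (R(B) = B*(10 + 0) = B*10 = 10*B)
o = -1/1390 (o = 1/(10*(-139)) = 1/(-1390) = -1/1390 ≈ -0.00071942)
N = 351797/208691 (N = 2110782*(1/1252146) = 351797/208691 ≈ 1.6857)
(N + T(-1781)) + o = (351797/208691 - 133) - 1/1390 = -27404106/208691 - 1/1390 = -38091916031/290080490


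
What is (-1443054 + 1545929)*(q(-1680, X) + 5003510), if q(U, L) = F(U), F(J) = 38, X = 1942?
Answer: 514740000500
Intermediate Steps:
q(U, L) = 38
(-1443054 + 1545929)*(q(-1680, X) + 5003510) = (-1443054 + 1545929)*(38 + 5003510) = 102875*5003548 = 514740000500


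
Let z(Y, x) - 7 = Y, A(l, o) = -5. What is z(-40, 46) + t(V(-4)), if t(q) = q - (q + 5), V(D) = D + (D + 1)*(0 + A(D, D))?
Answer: -38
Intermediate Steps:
z(Y, x) = 7 + Y
V(D) = -5 - 4*D (V(D) = D + (D + 1)*(0 - 5) = D + (1 + D)*(-5) = D + (-5 - 5*D) = -5 - 4*D)
t(q) = -5 (t(q) = q - (5 + q) = q + (-5 - q) = -5)
z(-40, 46) + t(V(-4)) = (7 - 40) - 5 = -33 - 5 = -38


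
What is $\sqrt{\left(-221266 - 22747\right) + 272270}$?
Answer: $\sqrt{28257} \approx 168.1$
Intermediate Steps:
$\sqrt{\left(-221266 - 22747\right) + 272270} = \sqrt{-244013 + 272270} = \sqrt{28257}$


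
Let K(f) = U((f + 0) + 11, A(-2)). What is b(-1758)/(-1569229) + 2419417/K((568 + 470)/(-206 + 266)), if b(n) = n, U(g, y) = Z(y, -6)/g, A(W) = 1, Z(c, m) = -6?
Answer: -1074443267311039/94153740 ≈ -1.1412e+7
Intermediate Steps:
U(g, y) = -6/g
K(f) = -6/(11 + f) (K(f) = -6/((f + 0) + 11) = -6/(f + 11) = -6/(11 + f))
b(-1758)/(-1569229) + 2419417/K((568 + 470)/(-206 + 266)) = -1758/(-1569229) + 2419417/((-6/(11 + (568 + 470)/(-206 + 266)))) = -1758*(-1/1569229) + 2419417/((-6/(11 + 1038/60))) = 1758/1569229 + 2419417/((-6/(11 + 1038*(1/60)))) = 1758/1569229 + 2419417/((-6/(11 + 173/10))) = 1758/1569229 + 2419417/((-6/283/10)) = 1758/1569229 + 2419417/((-6*10/283)) = 1758/1569229 + 2419417/(-60/283) = 1758/1569229 + 2419417*(-283/60) = 1758/1569229 - 684695011/60 = -1074443267311039/94153740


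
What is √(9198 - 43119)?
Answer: 3*I*√3769 ≈ 184.18*I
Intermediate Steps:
√(9198 - 43119) = √(-33921) = 3*I*√3769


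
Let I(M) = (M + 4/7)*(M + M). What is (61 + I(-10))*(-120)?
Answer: -209640/7 ≈ -29949.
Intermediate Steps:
I(M) = 2*M*(4/7 + M) (I(M) = (M + 4*(⅐))*(2*M) = (M + 4/7)*(2*M) = (4/7 + M)*(2*M) = 2*M*(4/7 + M))
(61 + I(-10))*(-120) = (61 + (2/7)*(-10)*(4 + 7*(-10)))*(-120) = (61 + (2/7)*(-10)*(4 - 70))*(-120) = (61 + (2/7)*(-10)*(-66))*(-120) = (61 + 1320/7)*(-120) = (1747/7)*(-120) = -209640/7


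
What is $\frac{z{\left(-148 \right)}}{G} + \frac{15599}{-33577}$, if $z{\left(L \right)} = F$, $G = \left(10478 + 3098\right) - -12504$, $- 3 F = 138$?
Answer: $- \frac{204183231}{437844080} \approx -0.46634$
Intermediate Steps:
$F = -46$ ($F = \left(- \frac{1}{3}\right) 138 = -46$)
$G = 26080$ ($G = 13576 + 12504 = 26080$)
$z{\left(L \right)} = -46$
$\frac{z{\left(-148 \right)}}{G} + \frac{15599}{-33577} = - \frac{46}{26080} + \frac{15599}{-33577} = \left(-46\right) \frac{1}{26080} + 15599 \left(- \frac{1}{33577}\right) = - \frac{23}{13040} - \frac{15599}{33577} = - \frac{204183231}{437844080}$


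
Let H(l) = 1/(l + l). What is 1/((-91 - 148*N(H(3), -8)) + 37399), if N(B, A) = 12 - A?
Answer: 1/34348 ≈ 2.9114e-5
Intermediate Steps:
H(l) = 1/(2*l)
1/((-91 - 148*N(H(3), -8)) + 37399) = 1/((-91 - 148*(12 - 1*(-8))) + 37399) = 1/((-91 - 148*(12 + 8)) + 37399) = 1/((-91 - 148*20) + 37399) = 1/((-91 - 2960) + 37399) = 1/(-3051 + 37399) = 1/34348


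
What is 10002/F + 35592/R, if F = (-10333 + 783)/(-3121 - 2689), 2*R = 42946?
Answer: 124817071986/20506715 ≈ 6086.6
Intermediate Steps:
R = 21473 (R = (1/2)*42946 = 21473)
F = 955/581 (F = -9550/(-5810) = -9550*(-1/5810) = 955/581 ≈ 1.6437)
10002/F + 35592/R = 10002/(955/581) + 35592/21473 = 10002*(581/955) + 35592*(1/21473) = 5811162/955 + 35592/21473 = 124817071986/20506715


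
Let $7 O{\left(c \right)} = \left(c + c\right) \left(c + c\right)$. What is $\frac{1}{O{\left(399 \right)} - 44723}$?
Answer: $\frac{1}{46249} \approx 2.1622 \cdot 10^{-5}$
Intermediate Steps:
$O{\left(c \right)} = \frac{4 c^{2}}{7}$ ($O{\left(c \right)} = \frac{\left(c + c\right) \left(c + c\right)}{7} = \frac{2 c 2 c}{7} = \frac{4 c^{2}}{7}$)
$\frac{1}{O{\left(399 \right)} - 44723} = \frac{1}{\frac{4 \cdot 399^{2}}{7} - 44723} = \frac{1}{\frac{4}{7} \cdot 159201 - 44723} = \frac{1}{90972 - 44723} = \frac{1}{46249}$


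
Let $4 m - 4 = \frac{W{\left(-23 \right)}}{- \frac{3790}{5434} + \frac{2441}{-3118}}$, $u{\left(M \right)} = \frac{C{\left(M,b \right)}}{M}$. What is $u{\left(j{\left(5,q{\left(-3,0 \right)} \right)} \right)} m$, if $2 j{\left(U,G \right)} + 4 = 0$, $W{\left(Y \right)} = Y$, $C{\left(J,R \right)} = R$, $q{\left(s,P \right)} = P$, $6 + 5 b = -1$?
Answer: $\frac{857535581}{250816140} \approx 3.419$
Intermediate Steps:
$b = - \frac{7}{5}$ ($b = - \frac{6}{5} + \frac{1}{5} \left(-1\right) = - \frac{6}{5} - \frac{1}{5} = - \frac{7}{5} \approx -1.4$)
$j{\left(U,G \right)} = -2$ ($j{\left(U,G \right)} = -2 + \frac{1}{2} \cdot 0 = -2 + 0 = -2$)
$u{\left(M \right)} = - \frac{7}{5 M}$
$m = \frac{122505083}{25081614}$ ($m = 1 + \frac{\left(-23\right) \frac{1}{- \frac{3790}{5434} + \frac{2441}{-3118}}}{4} = 1 + \frac{\left(-23\right) \frac{1}{\left(-3790\right) \frac{1}{5434} + 2441 \left(- \frac{1}{3118}\right)}}{4} = 1 + \frac{\left(-23\right) \frac{1}{- \frac{1895}{2717} - \frac{2441}{3118}}}{4} = 1 + \frac{\left(-23\right) \frac{1}{- \frac{12540807}{8471606}}}{4} = 1 + \frac{\left(-23\right) \left(- \frac{8471606}{12540807}\right)}{4} = 1 + \frac{1}{4} \cdot \frac{194846938}{12540807} = 1 + \frac{97423469}{25081614} = \frac{122505083}{25081614} \approx 4.8843$)
$u{\left(j{\left(5,q{\left(-3,0 \right)} \right)} \right)} m = - \frac{7}{5 \left(-2\right)} \frac{122505083}{25081614} = \left(- \frac{7}{5}\right) \left(- \frac{1}{2}\right) \frac{122505083}{25081614} = \frac{7}{10} \cdot \frac{122505083}{25081614} = \frac{857535581}{250816140}$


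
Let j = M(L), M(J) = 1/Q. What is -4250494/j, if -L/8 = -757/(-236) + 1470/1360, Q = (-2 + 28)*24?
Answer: -2652308256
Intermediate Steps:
Q = 624 (Q = 26*24 = 624)
L = -34411/1003 (L = -8*(-757/(-236) + 1470/1360) = -8*(-757*(-1/236) + 1470*(1/1360)) = -8*(757/236 + 147/136) = -8*34411/8024 = -34411/1003 ≈ -34.308)
M(J) = 1/624
j = 1/624 ≈ 0.0016026
-4250494/j = -4250494/1/624 = -4250494*624 = -2652308256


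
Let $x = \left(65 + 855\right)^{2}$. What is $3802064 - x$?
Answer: $2955664$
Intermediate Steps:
$x = 846400$ ($x = 920^{2} = 846400$)
$3802064 - x = 3802064 - 846400 = 2955664$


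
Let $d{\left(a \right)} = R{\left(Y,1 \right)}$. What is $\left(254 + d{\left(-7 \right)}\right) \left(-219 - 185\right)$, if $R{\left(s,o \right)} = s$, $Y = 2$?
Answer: $-103424$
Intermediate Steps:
$d{\left(a \right)} = 2$
$\left(254 + d{\left(-7 \right)}\right) \left(-219 - 185\right) = \left(254 + 2\right) \left(-219 - 185\right) = 256 \left(-404\right) = -103424$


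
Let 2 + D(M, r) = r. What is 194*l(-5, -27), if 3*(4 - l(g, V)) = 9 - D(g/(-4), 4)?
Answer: 970/3 ≈ 323.33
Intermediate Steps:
D(M, r) = -2 + r
l(g, V) = 5/3 (l(g, V) = 4 - (9 - (-2 + 4))/3 = 4 - (9 - 1*2)/3 = 4 - (9 - 2)/3 = 4 - ⅓*7 = 4 - 7/3 = 5/3)
194*l(-5, -27) = 194*(5/3) = 970/3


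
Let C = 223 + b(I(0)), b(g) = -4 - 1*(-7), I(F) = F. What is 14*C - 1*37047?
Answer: -33883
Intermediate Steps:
b(g) = 3 (b(g) = -4 + 7 = 3)
C = 226 (C = 223 + 3 = 226)
14*C - 1*37047 = 14*226 - 1*37047 = 3164 - 37047 = -33883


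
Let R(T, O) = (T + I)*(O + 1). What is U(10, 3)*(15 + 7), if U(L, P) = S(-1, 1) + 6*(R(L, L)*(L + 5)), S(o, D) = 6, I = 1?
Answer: 239712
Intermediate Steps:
R(T, O) = (1 + O)*(1 + T) (R(T, O) = (T + 1)*(O + 1) = (1 + T)*(1 + O) = (1 + O)*(1 + T))
U(L, P) = 6 + 6*(5 + L)*(1 + L**2 + 2*L) (U(L, P) = 6 + 6*((1 + L + L + L*L)*(L + 5)) = 6 + 6*((1 + L + L + L**2)*(5 + L)) = 6 + 6*((1 + L**2 + 2*L)*(5 + L)) = 6 + 6*((5 + L)*(1 + L**2 + 2*L)) = 6 + 6*(5 + L)*(1 + L**2 + 2*L))
U(10, 3)*(15 + 7) = (36 + 6*10**3 + 42*10**2 + 66*10)*(15 + 7) = (36 + 6*1000 + 42*100 + 660)*22 = (36 + 6000 + 4200 + 660)*22 = 10896*22 = 239712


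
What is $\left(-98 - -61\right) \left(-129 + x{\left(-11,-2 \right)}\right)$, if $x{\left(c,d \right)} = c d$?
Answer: $3959$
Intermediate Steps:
$\left(-98 - -61\right) \left(-129 + x{\left(-11,-2 \right)}\right) = \left(-98 - -61\right) \left(-129 - -22\right) = \left(-98 + 61\right) \left(-129 + 22\right) = \left(-37\right) \left(-107\right) = 3959$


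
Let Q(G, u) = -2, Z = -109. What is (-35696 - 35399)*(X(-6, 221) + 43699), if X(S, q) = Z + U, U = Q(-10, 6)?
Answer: -3098888860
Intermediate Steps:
U = -2
X(S, q) = -111 (X(S, q) = -109 - 2 = -111)
(-35696 - 35399)*(X(-6, 221) + 43699) = (-35696 - 35399)*(-111 + 43699) = -71095*43588 = -3098888860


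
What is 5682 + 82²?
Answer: 12406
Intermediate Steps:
5682 + 82² = 5682 + 6724 = 12406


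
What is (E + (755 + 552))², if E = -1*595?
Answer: 506944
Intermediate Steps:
E = -595
(E + (755 + 552))² = (-595 + (755 + 552))² = (-595 + 1307)² = 712² = 506944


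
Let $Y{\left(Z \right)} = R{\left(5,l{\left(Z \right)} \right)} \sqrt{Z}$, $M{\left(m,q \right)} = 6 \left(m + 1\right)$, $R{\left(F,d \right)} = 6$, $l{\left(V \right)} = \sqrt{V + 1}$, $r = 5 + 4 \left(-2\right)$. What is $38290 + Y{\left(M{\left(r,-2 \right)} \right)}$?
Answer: $38290 + 12 i \sqrt{3} \approx 38290.0 + 20.785 i$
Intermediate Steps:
$r = -3$ ($r = 5 - 8 = -3$)
$l{\left(V \right)} = \sqrt{1 + V}$
$M{\left(m,q \right)} = 6 + 6 m$ ($M{\left(m,q \right)} = 6 \left(1 + m\right) = 6 + 6 m$)
$Y{\left(Z \right)} = 6 \sqrt{Z}$
$38290 + Y{\left(M{\left(r,-2 \right)} \right)} = 38290 + 6 \sqrt{6 + 6 \left(-3\right)} = 38290 + 6 \sqrt{6 - 18} = 38290 + 6 \sqrt{-12} = 38290 + 6 \cdot 2 i \sqrt{3} = 38290 + 12 i \sqrt{3}$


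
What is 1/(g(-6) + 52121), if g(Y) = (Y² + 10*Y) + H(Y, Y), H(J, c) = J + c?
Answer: 1/52085 ≈ 1.9199e-5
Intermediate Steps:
g(Y) = Y² + 12*Y (g(Y) = (Y² + 10*Y) + (Y + Y) = (Y² + 10*Y) + 2*Y = Y² + 12*Y)
1/(g(-6) + 52121) = 1/(-6*(12 - 6) + 52121) = 1/(-6*6 + 52121) = 1/(-36 + 52121) = 1/52085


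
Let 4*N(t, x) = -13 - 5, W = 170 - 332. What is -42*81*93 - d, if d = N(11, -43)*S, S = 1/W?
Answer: -11389897/36 ≈ -3.1639e+5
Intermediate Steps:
W = -162
N(t, x) = -9/2 (N(t, x) = (-13 - 5)/4 = (1/4)*(-18) = -9/2)
S = -1/162 (S = 1/(-162) = -1/162 ≈ -0.0061728)
d = 1/36 (d = -9/2*(-1/162) = 1/36 ≈ 0.027778)
-42*81*93 - d = -42*81*93 - 1*1/36 = -3402*93 - 1/36 = -316386 - 1/36 = -11389897/36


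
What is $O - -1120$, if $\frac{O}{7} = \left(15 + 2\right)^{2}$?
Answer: $3143$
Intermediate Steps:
$O = 2023$ ($O = 7 \left(15 + 2\right)^{2} = 7 \cdot 17^{2} = 7 \cdot 289 = 2023$)
$O - -1120 = 2023 - -1120 = 2023 + 1120 = 3143$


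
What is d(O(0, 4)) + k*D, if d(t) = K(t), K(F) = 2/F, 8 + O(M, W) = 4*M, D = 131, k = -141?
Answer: -73885/4 ≈ -18471.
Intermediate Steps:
O(M, W) = -8 + 4*M
d(t) = 2/t
d(O(0, 4)) + k*D = 2/(-8 + 4*0) - 141*131 = 2/(-8 + 0) - 18471 = 2/(-8) - 18471 = 2*(-⅛) - 18471 = -¼ - 18471 = -73885/4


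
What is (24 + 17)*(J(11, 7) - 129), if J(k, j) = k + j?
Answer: -4551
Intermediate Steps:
J(k, j) = j + k
(24 + 17)*(J(11, 7) - 129) = (24 + 17)*((7 + 11) - 129) = 41*(18 - 129) = 41*(-111) = -4551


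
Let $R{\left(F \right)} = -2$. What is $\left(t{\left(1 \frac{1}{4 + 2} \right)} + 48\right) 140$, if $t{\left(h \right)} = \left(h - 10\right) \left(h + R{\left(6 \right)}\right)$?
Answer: $\frac{83195}{9} \approx 9243.9$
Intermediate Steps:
$t{\left(h \right)} = \left(-10 + h\right) \left(-2 + h\right)$ ($t{\left(h \right)} = \left(h - 10\right) \left(h - 2\right) = \left(-10 + h\right) \left(-2 + h\right)$)
$\left(t{\left(1 \frac{1}{4 + 2} \right)} + 48\right) 140 = \left(\left(20 + \left(1 \frac{1}{4 + 2}\right)^{2} - 12 \cdot 1 \frac{1}{4 + 2}\right) + 48\right) 140 = \left(\left(20 + \left(1 \cdot \frac{1}{6}\right)^{2} - 12 \cdot 1 \cdot \frac{1}{6}\right) + 48\right) 140 = \left(\left(20 + \left(\frac{1}{6}\right)^{2} - 2\right) + 48\right) 140 = \left(\left(20 + \frac{1}{36} - 2\right) + 48\right) 140 = \left(\frac{649}{36} + 48\right) 140 = \frac{2377}{36} \cdot 140 = \frac{83195}{9}$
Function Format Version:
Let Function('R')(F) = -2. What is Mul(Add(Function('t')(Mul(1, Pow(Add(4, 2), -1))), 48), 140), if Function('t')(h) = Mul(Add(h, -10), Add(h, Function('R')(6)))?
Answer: Rational(83195, 9) ≈ 9243.9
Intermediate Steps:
Function('t')(h) = Mul(Add(-10, h), Add(-2, h)) (Function('t')(h) = Mul(Add(h, -10), Add(h, -2)) = Mul(Add(-10, h), Add(-2, h)))
Mul(Add(Function('t')(Mul(1, Pow(Add(4, 2), -1))), 48), 140) = Mul(Add(Add(20, Pow(Mul(1, Pow(Add(4, 2), -1)), 2), Mul(-12, Mul(1, Pow(Add(4, 2), -1)))), 48), 140) = Mul(Add(Add(20, Pow(Mul(1, Pow(6, -1)), 2), Mul(-12, Mul(1, Pow(6, -1)))), 48), 140) = Mul(Add(Add(20, Pow(Mul(1, Rational(1, 6)), 2), Mul(-12, Mul(1, Rational(1, 6)))), 48), 140) = Mul(Add(Add(20, Pow(Rational(1, 6), 2), Mul(-12, Rational(1, 6))), 48), 140) = Mul(Add(Add(20, Rational(1, 36), -2), 48), 140) = Mul(Add(Rational(649, 36), 48), 140) = Mul(Rational(2377, 36), 140) = Rational(83195, 9)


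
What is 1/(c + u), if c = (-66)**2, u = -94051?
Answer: -1/89695 ≈ -1.1149e-5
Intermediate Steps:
c = 4356
1/(c + u) = 1/(4356 - 94051) = 1/(-89695) = -1/89695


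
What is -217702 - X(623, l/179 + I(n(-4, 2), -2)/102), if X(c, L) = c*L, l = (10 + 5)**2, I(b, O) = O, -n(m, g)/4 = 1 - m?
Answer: -1994438966/9129 ≈ -2.1847e+5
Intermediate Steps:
n(m, g) = -4 + 4*m (n(m, g) = -4*(1 - m) = -4 + 4*m)
l = 225 (l = 15**2 = 225)
X(c, L) = L*c
-217702 - X(623, l/179 + I(n(-4, 2), -2)/102) = -217702 - (225/179 - 2/102)*623 = -217702 - (225*(1/179) - 2*1/102)*623 = -217702 - (225/179 - 1/51)*623 = -217702 - 11296*623/9129 = -217702 - 1*7037408/9129 = -217702 - 7037408/9129 = -1994438966/9129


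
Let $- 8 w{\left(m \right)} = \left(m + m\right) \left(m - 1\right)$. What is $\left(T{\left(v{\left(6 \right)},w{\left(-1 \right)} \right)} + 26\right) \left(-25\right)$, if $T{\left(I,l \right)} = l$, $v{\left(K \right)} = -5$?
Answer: $- \frac{1275}{2} \approx -637.5$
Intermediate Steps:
$w{\left(m \right)} = - \frac{m \left(-1 + m\right)}{4}$ ($w{\left(m \right)} = - \frac{\left(m + m\right) \left(m - 1\right)}{8} = - \frac{2 m \left(-1 + m\right)}{8} = - \frac{m \left(-1 + m\right)}{4}$)
$\left(T{\left(v{\left(6 \right)},w{\left(-1 \right)} \right)} + 26\right) \left(-25\right) = \left(\frac{1}{4} \left(-1\right) \left(1 - -1\right) + 26\right) \left(-25\right) = \left(\frac{1}{4} \left(-1\right) \left(1 + 1\right) + 26\right) \left(-25\right) = \left(\frac{1}{4} \left(-1\right) 2 + 26\right) \left(-25\right) = \left(- \frac{1}{2} + 26\right) \left(-25\right) = \frac{51}{2} \left(-25\right) = - \frac{1275}{2}$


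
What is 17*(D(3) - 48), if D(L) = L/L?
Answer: -799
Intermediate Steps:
D(L) = 1
17*(D(3) - 48) = 17*(1 - 48) = 17*(-47) = -799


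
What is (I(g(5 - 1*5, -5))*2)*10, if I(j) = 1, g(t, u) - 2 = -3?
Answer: 20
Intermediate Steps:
g(t, u) = -1 (g(t, u) = 2 - 3 = -1)
(I(g(5 - 1*5, -5))*2)*10 = (1*2)*10 = 2*10 = 20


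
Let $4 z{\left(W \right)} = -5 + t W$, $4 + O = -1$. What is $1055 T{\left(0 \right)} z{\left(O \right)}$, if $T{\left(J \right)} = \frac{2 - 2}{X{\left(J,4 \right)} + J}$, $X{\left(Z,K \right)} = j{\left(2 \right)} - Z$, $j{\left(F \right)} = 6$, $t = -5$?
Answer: $0$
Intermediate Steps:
$X{\left(Z,K \right)} = 6 - Z$
$O = -5$ ($O = -4 - 1 = -5$)
$T{\left(J \right)} = 0$ ($T{\left(J \right)} = \frac{2 - 2}{\left(6 - J\right) + J} = \frac{0}{6} = 0 \cdot \frac{1}{6} = 0$)
$z{\left(W \right)} = - \frac{5}{4} - \frac{5 W}{4}$ ($z{\left(W \right)} = \frac{-5 - 5 W}{4} = - \frac{5}{4} - \frac{5 W}{4}$)
$1055 T{\left(0 \right)} z{\left(O \right)} = 1055 \cdot 0 \left(- \frac{5}{4} - - \frac{25}{4}\right) = 0 \left(- \frac{5}{4} + \frac{25}{4}\right) = 0 \cdot 5 = 0$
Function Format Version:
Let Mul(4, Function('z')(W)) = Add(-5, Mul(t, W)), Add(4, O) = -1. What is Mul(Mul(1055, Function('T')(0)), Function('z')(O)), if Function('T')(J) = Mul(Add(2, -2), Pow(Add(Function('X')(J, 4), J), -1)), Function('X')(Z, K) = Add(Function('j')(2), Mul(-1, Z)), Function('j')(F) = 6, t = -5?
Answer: 0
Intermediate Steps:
Function('X')(Z, K) = Add(6, Mul(-1, Z))
O = -5 (O = Add(-4, -1) = -5)
Function('T')(J) = 0 (Function('T')(J) = Mul(Add(2, -2), Pow(Add(Add(6, Mul(-1, J)), J), -1)) = Mul(0, Pow(6, -1)) = Mul(0, Rational(1, 6)) = 0)
Function('z')(W) = Add(Rational(-5, 4), Mul(Rational(-5, 4), W)) (Function('z')(W) = Mul(Rational(1, 4), Add(-5, Mul(-5, W))) = Add(Rational(-5, 4), Mul(Rational(-5, 4), W)))
Mul(Mul(1055, Function('T')(0)), Function('z')(O)) = Mul(Mul(1055, 0), Add(Rational(-5, 4), Mul(Rational(-5, 4), -5))) = Mul(0, Add(Rational(-5, 4), Rational(25, 4))) = Mul(0, 5) = 0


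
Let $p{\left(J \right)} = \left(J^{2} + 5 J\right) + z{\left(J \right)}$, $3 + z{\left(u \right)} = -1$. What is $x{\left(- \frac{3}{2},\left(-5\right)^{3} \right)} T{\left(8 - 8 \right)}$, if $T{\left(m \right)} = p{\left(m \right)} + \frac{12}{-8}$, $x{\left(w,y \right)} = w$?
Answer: $\frac{33}{4} \approx 8.25$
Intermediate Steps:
$z{\left(u \right)} = -4$ ($z{\left(u \right)} = -3 - 1 = -4$)
$p{\left(J \right)} = -4 + J^{2} + 5 J$ ($p{\left(J \right)} = \left(J^{2} + 5 J\right) - 4 = -4 + J^{2} + 5 J$)
$T{\left(m \right)} = - \frac{11}{2} + m^{2} + 5 m$ ($T{\left(m \right)} = \left(-4 + m^{2} + 5 m\right) + \frac{12}{-8} = \left(-4 + m^{2} + 5 m\right) + 12 \left(- \frac{1}{8}\right) = \left(-4 + m^{2} + 5 m\right) - \frac{3}{2} = - \frac{11}{2} + m^{2} + 5 m$)
$x{\left(- \frac{3}{2},\left(-5\right)^{3} \right)} T{\left(8 - 8 \right)} = - \frac{3}{2} \left(- \frac{11}{2} + \left(8 - 8\right)^{2} + 5 \left(8 - 8\right)\right) = \left(-3\right) \frac{1}{2} \left(- \frac{11}{2} + 0^{2} + 5 \cdot 0\right) = - \frac{3 \left(- \frac{11}{2} + 0 + 0\right)}{2} = \left(- \frac{3}{2}\right) \left(- \frac{11}{2}\right) = \frac{33}{4}$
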